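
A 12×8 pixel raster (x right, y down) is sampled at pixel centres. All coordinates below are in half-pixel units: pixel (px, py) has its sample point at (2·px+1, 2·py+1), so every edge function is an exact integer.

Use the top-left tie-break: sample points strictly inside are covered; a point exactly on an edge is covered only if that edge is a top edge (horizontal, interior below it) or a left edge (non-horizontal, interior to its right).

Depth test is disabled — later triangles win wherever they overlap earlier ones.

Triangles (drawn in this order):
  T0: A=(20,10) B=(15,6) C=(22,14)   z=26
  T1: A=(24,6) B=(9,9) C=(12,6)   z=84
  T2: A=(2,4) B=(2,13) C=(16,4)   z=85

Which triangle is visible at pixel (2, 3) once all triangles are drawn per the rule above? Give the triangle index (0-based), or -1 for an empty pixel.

T0:
  2·area = 12  (B↔C swapped to make it positive)
  edge (20, 10)→(22, 14): d=(2,4) right/bottom  bias=-1
  edge (22, 14)→(15, 6): d=(-7,-8) top-left  bias=+0
  edge (15, 6)→(20, 10): d=(5,4) right/bottom  bias=-1
  covered (0 px):
    · · · · · · · · · · · ·
    · · · · · · · · · · · ·
    · · · · · · · · · · · ·
    · · · · · · · · · · · ·
    · · · · · · · · · · · ·
    · · · · · · · · · · · ·
    · · · · · · · · · · · ·
    · · · · · · · · · · · ·
T1:
  2·area = 36
  edge (24, 6)→(9, 9): d=(-15,3) right/bottom  bias=-1
  edge (9, 9)→(12, 6): d=(3,-3) top-left  bias=+0
  edge (12, 6)→(24, 6): d=(12,0) top-left  bias=+0
    (8,0)@(17, 1): e=[96,0,-60] → ·  [on edge]
    (7,1)@(15, 3): e=[72,0,-36] → ·  [on edge]
    (6,2)@(13, 5): e=[48,0,-12] → ·  [on edge]
    (5,3)@(11, 7): e=[24,0,12] → █  [on edge]
    (6,3)@(13, 7): e=[18,6,12] → █
    (7,3)@(15, 7): e=[12,12,12] → █
    (8,3)@(17, 7): e=[6,18,12] → █
    (9,3)@(19, 7): e=[0,24,12] → ·  [on edge]
    (4,4)@(9, 9): e=[0,0,36] → ·  [on edge]
    (5,4)@(11, 9): e=[-6,6,36] → ·
    (6,4)@(13, 9): e=[-12,12,36] → ·
    (7,4)@(15, 9): e=[-18,18,36] → ·
    (3,5)@(7, 11): e=[-24,0,60] → ·  [on edge]
    (2,6)@(5, 13): e=[-48,0,84] → ·  [on edge]
    (1,7)@(3, 15): e=[-72,0,108] → ·  [on edge]
  covered (4 px):
    · · · · · · · · · · · ·
    · · · · · · · · · · · ·
    · · · · · · · · · · · ·
    · · · · · █ █ █ █ · · ·
    · · · · · · · · · · · ·
    · · · · · · · · · · · ·
    · · · · · · · · · · · ·
    · · · · · · · · · · · ·
T2:
  2·area = 126  (B↔C swapped to make it positive)
  edge (2, 4)→(16, 4): d=(14,0) top-left  bias=+0
  edge (16, 4)→(2, 13): d=(-14,9) right/bottom  bias=-1
  edge (2, 13)→(2, 4): d=(0,-9) top-left  bias=+0
    (1,2)@(3, 5): e=[14,103,9] → █
    (2,2)@(5, 5): e=[14,85,27] → █
    (3,2)@(7, 5): e=[14,67,45] → █
    (4,2)@(9, 5): e=[14,49,63] → █
    (5,2)@(11, 5): e=[14,31,81] → █
    (6,2)@(13, 5): e=[14,13,99] → █
    (7,2)@(15, 5): e=[14,-5,117] → ·
    (1,3)@(3, 7): e=[42,75,9] → █
    (6,3)@(13, 7): e=[42,-15,99] → ·
    (1,4)@(3, 9): e=[70,47,9] → █
    (4,4)@(9, 9): e=[70,-7,63] → ·
    (5,4)@(11, 9): e=[70,-25,81] → ·
  covered (16 px):
    · · · · · · · · · · · ·
    · · · · · · · · · · · ·
    · █ █ █ █ █ █ · · · · ·
    · █ █ █ █ █ · · · · · ·
    · █ █ █ · · · · · · · ·
    · █ █ · · · · · · · · ·
    · · · · · · · · · · · ·
    · · · · · · · · · · · ·

Z-buffer (winner per pixel, '.' = empty):
  . . . . . . . . . . . .
  . . . . . . . . . . . .
  . 2 2 2 2 2 2 . . . . .
  . 2 2 2 2 2 1 1 1 . . .
  . 2 2 2 . . . . . . . .
  . 2 2 . . . . . . . . .
  . . . . . . . . . . . .
  . . . . . . . . . . . .

Final: 2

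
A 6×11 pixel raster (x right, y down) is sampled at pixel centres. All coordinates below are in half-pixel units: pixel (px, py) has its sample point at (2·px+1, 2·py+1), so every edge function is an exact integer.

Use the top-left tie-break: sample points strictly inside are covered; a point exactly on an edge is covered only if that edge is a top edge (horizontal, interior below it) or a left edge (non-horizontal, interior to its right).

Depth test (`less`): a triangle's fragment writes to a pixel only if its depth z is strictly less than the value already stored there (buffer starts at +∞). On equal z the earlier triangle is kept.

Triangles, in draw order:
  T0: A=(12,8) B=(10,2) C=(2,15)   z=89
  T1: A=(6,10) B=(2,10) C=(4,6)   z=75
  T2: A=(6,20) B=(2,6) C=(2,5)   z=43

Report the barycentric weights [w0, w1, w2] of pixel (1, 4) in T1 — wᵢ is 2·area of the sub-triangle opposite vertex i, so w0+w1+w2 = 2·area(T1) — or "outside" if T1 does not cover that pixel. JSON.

T0:
  2·area = 74  (B↔C swapped to make it positive)
  edge (12, 8)→(2, 15): d=(-10,7) right/bottom  bias=-1
  edge (2, 15)→(10, 2): d=(8,-13) top-left  bias=+0
  edge (10, 2)→(12, 8): d=(2,6) right/bottom  bias=-1
    (4,2)@(9, 5): e=[51,11,12] → █
    (5,2)@(11, 5): e=[37,37,0] → ·  [on edge]
    (3,3)@(7, 7): e=[45,1,28] → █
    (5,3)@(11, 7): e=[17,53,4] → █
    (3,4)@(7, 9): e=[25,17,32] → █
    (5,4)@(11, 9): e=[-3,69,8] → ·
    (2,5)@(5, 11): e=[19,7,48] → █
    (4,5)@(9, 11): e=[-9,59,24] → ·
    (2,6)@(5, 13): e=[-1,23,52] → ·
    (3,6)@(7, 13): e=[-15,49,40] → ·
  covered (8 px):
    · · · · · ·
    · · · · · ·
    · · · · █ ·
    · · · █ █ █
    · · · █ █ ·
    · · █ █ · ·
    · · · · · ·
    · · · · · ·
    · · · · · ·
    · · · · · ·
    · · · · · ·
T1:
  2·area = 16
  edge (6, 10)→(2, 10): d=(-4,0) right/bottom  bias=-1
  edge (2, 10)→(4, 6): d=(2,-4) top-left  bias=+0
  edge (4, 6)→(6, 10): d=(2,4) right/bottom  bias=-1
    (1,4)@(3, 9): e=[4,2,10] → █
    (2,4)@(5, 9): e=[4,10,2] → █
    (3,4)@(7, 9): e=[4,18,-6] → ·
    (1,5)@(3, 11): e=[-4,6,14] → ·
    (2,5)@(5, 11): e=[-4,14,6] → ·
  covered (2 px):
    · · · · · ·
    · · · · · ·
    · · · · · ·
    · · · · · ·
    · █ █ · · ·
    · · · · · ·
    · · · · · ·
    · · · · · ·
    · · · · · ·
    · · · · · ·
    · · · · · ·
T2:
  2·area = 4
  edge (6, 20)→(2, 6): d=(-4,-14) top-left  bias=+0
  edge (2, 6)→(2, 5): d=(0,-1) top-left  bias=+0
  edge (2, 5)→(6, 20): d=(4,15) right/bottom  bias=-1
    (1,4)@(3, 9): e=[2,1,1] → █
    (2,4)@(5, 9): e=[30,3,-29] → ·
    (1,5)@(3, 11): e=[-6,1,9] → ·
  covered (1 px):
    · · · · · ·
    · · · · · ·
    · · · · · ·
    · · · · · ·
    · █ · · · ·
    · · · · · ·
    · · · · · ·
    · · · · · ·
    · · · · · ·
    · · · · · ·
    · · · · · ·

Result: [2,10,4]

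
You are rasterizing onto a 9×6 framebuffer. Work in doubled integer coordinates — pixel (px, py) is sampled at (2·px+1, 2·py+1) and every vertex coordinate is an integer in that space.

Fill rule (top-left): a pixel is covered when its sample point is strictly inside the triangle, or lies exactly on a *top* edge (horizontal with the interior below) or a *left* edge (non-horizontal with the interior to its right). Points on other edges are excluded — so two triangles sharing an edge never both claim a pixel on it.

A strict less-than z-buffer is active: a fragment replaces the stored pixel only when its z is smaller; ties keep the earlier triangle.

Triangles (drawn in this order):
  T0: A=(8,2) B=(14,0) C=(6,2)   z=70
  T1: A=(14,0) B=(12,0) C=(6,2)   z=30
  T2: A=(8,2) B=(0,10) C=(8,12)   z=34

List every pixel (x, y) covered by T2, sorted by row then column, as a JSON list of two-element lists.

T0:
  2·area = 4  (B↔C swapped to make it positive)
  edge (8, 2)→(6, 2): d=(-2,0) right/bottom  bias=-1
  edge (6, 2)→(14, 0): d=(8,-2) top-left  bias=+0
  edge (14, 0)→(8, 2): d=(-6,2) right/bottom  bias=-1
    (5,0)@(11, 1): e=[2,2,0] → ·  [on edge]
    (2,1)@(5, 3): e=[-2,6,0] → ·  [on edge]
  covered (0 px):
    · · · · · · · · ·
    · · · · · · · · ·
    · · · · · · · · ·
    · · · · · · · · ·
    · · · · · · · · ·
    · · · · · · · · ·
T1:
  2·area = 4  (B↔C swapped to make it positive)
  edge (14, 0)→(6, 2): d=(-8,2) right/bottom  bias=-1
  edge (6, 2)→(12, 0): d=(6,-2) top-left  bias=+0
  edge (12, 0)→(14, 0): d=(2,0) top-left  bias=+0
    (4,0)@(9, 1): e=[2,0,2] → █  [on edge]
    (5,0)@(11, 1): e=[-2,4,2] → ·
    (1,1)@(3, 3): e=[-2,0,6] → ·  [on edge]
    (4,1)@(9, 3): e=[-14,12,6] → ·
  covered (1 px):
    · · · · █ · · · ·
    · · · · · · · · ·
    · · · · · · · · ·
    · · · · · · · · ·
    · · · · · · · · ·
    · · · · · · · · ·
T2:
  2·area = 80  (B↔C swapped to make it positive)
  edge (8, 2)→(8, 12): d=(0,10) right/bottom  bias=-1
  edge (8, 12)→(0, 10): d=(-8,-2) top-left  bias=+0
  edge (0, 10)→(8, 2): d=(8,-8) top-left  bias=+0
    (4,0)@(9, 1): e=[-10,90,0] → ·  [on edge]
    (3,1)@(7, 3): e=[10,70,0] → █  [on edge]
    (4,1)@(9, 3): e=[-10,74,16] → ·
    (2,2)@(5, 5): e=[30,50,0] → █  [on edge]
    (4,2)@(9, 5): e=[-10,58,32] → ·
    (1,3)@(3, 7): e=[50,30,0] → █  [on edge]
    (4,3)@(9, 7): e=[-10,42,48] → ·
    (0,4)@(1, 9): e=[70,10,0] → █  [on edge]
    (4,4)@(9, 9): e=[-10,26,64] → ·
    (0,5)@(1, 11): e=[70,-6,16] → ·
    (1,5)@(3, 11): e=[50,-2,32] → ·
    (2,5)@(5, 11): e=[30,2,48] → █
  covered (12 px):
    · · · · · · · · ·
    · · · █ · · · · ·
    · · █ █ · · · · ·
    · █ █ █ · · · · ·
    █ █ █ █ · · · · ·
    · · █ █ · · · · ·

Answer: [[3,1],[2,2],[3,2],[1,3],[2,3],[3,3],[0,4],[1,4],[2,4],[3,4],[2,5],[3,5]]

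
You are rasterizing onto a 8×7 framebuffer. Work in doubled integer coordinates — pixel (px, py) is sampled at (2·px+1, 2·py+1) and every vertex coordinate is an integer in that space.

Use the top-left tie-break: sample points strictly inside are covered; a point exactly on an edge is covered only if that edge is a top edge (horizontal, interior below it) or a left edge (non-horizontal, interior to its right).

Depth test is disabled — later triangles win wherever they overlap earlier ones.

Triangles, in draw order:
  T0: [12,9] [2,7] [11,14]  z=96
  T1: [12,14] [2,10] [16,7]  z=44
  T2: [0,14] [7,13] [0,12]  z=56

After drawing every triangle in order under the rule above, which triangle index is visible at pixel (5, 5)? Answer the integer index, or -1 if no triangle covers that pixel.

T0:
  2·area = 52  (B↔C swapped to make it positive)
  edge (12, 9)→(11, 14): d=(-1,5) right/bottom  bias=-1
  edge (11, 14)→(2, 7): d=(-9,-7) top-left  bias=+0
  edge (2, 7)→(12, 9): d=(10,2) right/bottom  bias=-1
    (2,4)@(5, 9): e=[35,3,14] → X
    (3,4)@(7, 9): e=[25,17,10] → X
    (4,4)@(9, 9): e=[15,31,6] → X
    (5,4)@(11, 9): e=[5,45,2] → X
    (6,4)@(13, 9): e=[-5,59,-2] → .
    (2,5)@(5, 11): e=[33,-15,34] → .
    (3,5)@(7, 11): e=[23,-1,30] → .
    (4,5)@(9, 11): e=[13,13,26] → X
    (6,5)@(13, 11): e=[-7,41,18] → .
    (4,6)@(9, 13): e=[11,-5,46] → .
    (5,6)@(11, 13): e=[1,9,42] → X
    (6,6)@(13, 13): e=[-9,23,38] → .
  covered (7 px):
    . . . . . . . .
    . . . . . . . .
    . . . . . . . .
    . . . . . . . .
    . . X X X X . .
    . . . . X X . .
    . . . . . X . .
T1:
  2·area = 86
  edge (12, 14)→(2, 10): d=(-10,-4) top-left  bias=+0
  edge (2, 10)→(16, 7): d=(14,-3) top-left  bias=+0
  edge (16, 7)→(12, 14): d=(-4,7) right/bottom  bias=-1
    (3,4)@(7, 9): e=[30,1,55] → X
    (4,4)@(9, 9): e=[38,7,41] → X
    (5,4)@(11, 9): e=[46,13,27] → X
    (6,4)@(13, 9): e=[54,19,13] → X
    (7,4)@(15, 9): e=[62,25,-1] → .
    (2,5)@(5, 11): e=[2,23,61] → X
    (7,5)@(15, 11): e=[42,53,-9] → .
    (2,6)@(5, 13): e=[-18,51,53] → .
    (3,6)@(7, 13): e=[-10,57,39] → .
    (4,6)@(9, 13): e=[-2,63,25] → .
    (5,6)@(11, 13): e=[6,69,11] → X
    (6,6)@(13, 13): e=[14,75,-3] → .
  covered (10 px):
    . . . . . . . .
    . . . . . . . .
    . . . . . . . .
    . . . . . . . .
    . . . X X X X .
    . . X X X X X .
    . . . . . X . .
T2:
  2·area = 14  (B↔C swapped to make it positive)
  edge (0, 14)→(0, 12): d=(0,-2) top-left  bias=+0
  edge (0, 12)→(7, 13): d=(7,1) right/bottom  bias=-1
  edge (7, 13)→(0, 14): d=(-7,1) right/bottom  bias=-1
    (0,6)@(1, 13): e=[2,6,6] → X
    (1,6)@(3, 13): e=[6,4,4] → X
    (2,6)@(5, 13): e=[10,2,2] → X
    (3,6)@(7, 13): e=[14,0,0] → .  [on edge]
  covered (3 px):
    . . . . . . . .
    . . . . . . . .
    . . . . . . . .
    . . . . . . . .
    . . . . . . . .
    . . . . . . . .
    X X X . . . . .

Z-buffer (winner per pixel, '.' = empty):
  . . . . . . . .
  . . . . . . . .
  . . . . . . . .
  . . . . . . . .
  . . 0 1 1 1 1 .
  . . 1 1 1 1 1 .
  2 2 2 . . 1 . .

Result: 1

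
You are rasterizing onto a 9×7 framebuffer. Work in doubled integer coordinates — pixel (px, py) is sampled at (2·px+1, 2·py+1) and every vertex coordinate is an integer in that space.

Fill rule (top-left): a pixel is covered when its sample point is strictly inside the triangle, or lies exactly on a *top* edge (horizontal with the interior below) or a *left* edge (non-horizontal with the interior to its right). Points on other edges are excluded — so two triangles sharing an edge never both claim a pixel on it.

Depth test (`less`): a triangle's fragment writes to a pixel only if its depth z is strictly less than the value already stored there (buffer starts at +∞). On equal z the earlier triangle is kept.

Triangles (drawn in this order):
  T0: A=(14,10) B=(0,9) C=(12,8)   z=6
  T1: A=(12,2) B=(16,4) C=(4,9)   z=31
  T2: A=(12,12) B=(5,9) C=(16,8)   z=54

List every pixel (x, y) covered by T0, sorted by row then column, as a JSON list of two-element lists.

T0:
  2·area = 26
  edge (14, 10)→(0, 9): d=(-14,-1) top-left  bias=+0
  edge (0, 9)→(12, 8): d=(12,-1) top-left  bias=+0
  edge (12, 8)→(14, 10): d=(2,2) right/bottom  bias=-1
    (2,0)@(5, 1): e=[117,-91,0] → ·  [on edge]
    (3,1)@(7, 3): e=[91,-65,0] → ·  [on edge]
    (4,2)@(9, 5): e=[65,-39,0] → ·  [on edge]
    (5,3)@(11, 7): e=[39,-13,0] → ·  [on edge]
    (0,4)@(1, 9): e=[1,1,24] → █
    (1,4)@(3, 9): e=[3,3,20] → █
    (2,4)@(5, 9): e=[5,5,16] → █
    (3,4)@(7, 9): e=[7,7,12] → █
    (4,4)@(9, 9): e=[9,9,8] → █
    (5,4)@(11, 9): e=[11,11,4] → █
    (6,4)@(13, 9): e=[13,13,0] → ·  [on edge]
    (0,5)@(1, 11): e=[-27,25,28] → ·
    (7,5)@(15, 11): e=[-13,39,0] → ·  [on edge]
    (8,6)@(17, 13): e=[-39,65,0] → ·  [on edge]
  covered (6 px):
    · · · · · · · · ·
    · · · · · · · · ·
    · · · · · · · · ·
    · · · · · · · · ·
    █ █ █ █ █ █ · · ·
    · · · · · · · · ·
    · · · · · · · · ·
T1:
  2·area = 44
  edge (12, 2)→(16, 4): d=(4,2) right/bottom  bias=-1
  edge (16, 4)→(4, 9): d=(-12,5) right/bottom  bias=-1
  edge (4, 9)→(12, 2): d=(8,-7) top-left  bias=+0
    (5,1)@(11, 3): e=[6,37,1] → █
    (6,1)@(13, 3): e=[2,27,15] → █
    (7,1)@(15, 3): e=[-2,17,29] → ·
    (4,2)@(9, 5): e=[18,23,3] → █
    (7,2)@(15, 5): e=[6,-7,45] → ·
    (3,3)@(7, 7): e=[30,9,5] → █
    (4,3)@(9, 7): e=[26,-1,19] → ·
    (5,3)@(11, 7): e=[22,-11,33] → ·
    (6,3)@(13, 7): e=[18,-21,47] → ·
    (3,4)@(7, 9): e=[38,-15,21] → ·
  covered (6 px):
    · · · · · · · · ·
    · · · · · █ █ · ·
    · · · · █ █ █ · ·
    · · · █ · · · · ·
    · · · · · · · · ·
    · · · · · · · · ·
    · · · · · · · · ·
T2:
  2·area = 40
  edge (12, 12)→(5, 9): d=(-7,-3) top-left  bias=+0
  edge (5, 9)→(16, 8): d=(11,-1) top-left  bias=+0
  edge (16, 8)→(12, 12): d=(-4,4) right/bottom  bias=-1
    (8,3)@(17, 7): e=[50,-10,0] → ·  [on edge]
    (2,4)@(5, 9): e=[0,0,40] → █  [on edge]
    (3,4)@(7, 9): e=[6,2,32] → █
    (4,4)@(9, 9): e=[12,4,24] → █
    (5,4)@(11, 9): e=[18,6,16] → █
    (6,4)@(13, 9): e=[24,8,8] → █
    (7,4)@(15, 9): e=[30,10,0] → ·  [on edge]
    (2,5)@(5, 11): e=[-14,22,32] → ·
    (3,5)@(7, 11): e=[-8,24,24] → ·
    (4,5)@(9, 11): e=[-2,26,16] → ·
    (5,5)@(11, 11): e=[4,28,8] → █
    (6,5)@(13, 11): e=[10,30,0] → ·  [on edge]
    (5,6)@(11, 13): e=[-10,50,0] → ·  [on edge]
  covered (6 px):
    · · · · · · · · ·
    · · · · · · · · ·
    · · · · · · · · ·
    · · · · · · · · ·
    · · █ █ █ █ █ · ·
    · · · · · █ · · ·
    · · · · · · · · ·

Answer: [[0,4],[1,4],[2,4],[3,4],[4,4],[5,4]]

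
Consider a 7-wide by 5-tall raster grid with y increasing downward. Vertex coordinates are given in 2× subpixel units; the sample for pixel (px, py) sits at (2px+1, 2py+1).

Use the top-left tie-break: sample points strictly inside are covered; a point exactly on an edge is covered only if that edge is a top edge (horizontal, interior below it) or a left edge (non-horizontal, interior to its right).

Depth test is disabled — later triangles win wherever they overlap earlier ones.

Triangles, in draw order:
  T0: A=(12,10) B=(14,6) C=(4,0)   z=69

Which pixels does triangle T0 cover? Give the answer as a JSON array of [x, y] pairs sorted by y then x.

T0:
  2·area = 52  (B↔C swapped to make it positive)
  edge (12, 10)→(4, 0): d=(-8,-10) top-left  bias=+0
  edge (4, 0)→(14, 6): d=(10,6) right/bottom  bias=-1
  edge (14, 6)→(12, 10): d=(-2,4) right/bottom  bias=-1
    (2,0)@(5, 1): e=[2,4,46] → #
    (3,0)@(7, 1): e=[22,-8,38] → ·
    (2,1)@(5, 3): e=[-14,24,42] → ·
    (3,1)@(7, 3): e=[6,12,34] → #
    (4,1)@(9, 3): e=[26,0,26] → ·  [on edge]
    (3,2)@(7, 5): e=[-10,32,30] → ·
    (4,2)@(9, 5): e=[10,20,22] → #
    (5,2)@(11, 5): e=[30,8,14] → #
    (6,2)@(13, 5): e=[50,-4,6] → ·
    (4,3)@(9, 7): e=[-6,40,18] → ·
    (5,3)@(11, 7): e=[14,28,10] → #
    (6,3)@(13, 7): e=[34,16,2] → #
  covered (6 px):
    · · # · · · ·
    · · · # · · ·
    · · · · # # ·
    · · · · · # #
    · · · · · · ·

Answer: [[2,0],[3,1],[4,2],[5,2],[5,3],[6,3]]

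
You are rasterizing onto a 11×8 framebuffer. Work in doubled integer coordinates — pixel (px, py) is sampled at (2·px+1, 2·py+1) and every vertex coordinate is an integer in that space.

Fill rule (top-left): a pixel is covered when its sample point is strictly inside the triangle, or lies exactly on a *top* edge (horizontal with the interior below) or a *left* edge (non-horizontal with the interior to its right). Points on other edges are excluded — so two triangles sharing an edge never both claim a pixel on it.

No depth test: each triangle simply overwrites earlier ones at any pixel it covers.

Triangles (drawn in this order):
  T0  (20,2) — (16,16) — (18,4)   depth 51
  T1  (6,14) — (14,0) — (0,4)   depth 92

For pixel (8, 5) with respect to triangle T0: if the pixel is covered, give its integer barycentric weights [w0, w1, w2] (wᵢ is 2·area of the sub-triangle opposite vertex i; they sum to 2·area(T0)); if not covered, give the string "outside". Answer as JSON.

T0:
  2·area = 20
  edge (20, 2)→(16, 16): d=(-4,14) right/bottom  bias=-1
  edge (16, 16)→(18, 4): d=(2,-12) top-left  bias=+0
  edge (18, 4)→(20, 2): d=(2,-2) top-left  bias=+0
    (10,0)@(21, 1): e=[-10,30,0] → ·  [on edge]
    (9,1)@(19, 3): e=[10,10,0] → █  [on edge]
    (10,1)@(21, 3): e=[-18,34,4] → ·
    (8,2)@(17, 5): e=[30,-10,0] → ·  [on edge]
    (9,2)@(19, 5): e=[2,14,4] → █
    (10,2)@(21, 5): e=[-26,38,8] → ·
    (7,3)@(15, 7): e=[50,-30,0] → ·  [on edge]
    (9,3)@(19, 7): e=[-6,18,8] → ·
    (6,4)@(13, 9): e=[70,-50,0] → ·  [on edge]
    (5,5)@(11, 11): e=[90,-70,0] → ·  [on edge]
    (8,5)@(17, 11): e=[6,2,12] → █
    (9,5)@(19, 11): e=[-22,26,16] → ·
    (4,6)@(9, 13): e=[110,-90,0] → ·  [on edge]
    (3,7)@(7, 15): e=[130,-110,0] → ·  [on edge]
  covered (3 px):
    · · · · · · · · · · ·
    · · · · · · · · · █ ·
    · · · · · · · · · █ ·
    · · · · · · · · · · ·
    · · · · · · · · · · ·
    · · · · · · · · █ · ·
    · · · · · · · · · · ·
    · · · · · · · · · · ·
T1:
  2·area = 164  (B↔C swapped to make it positive)
  edge (6, 14)→(0, 4): d=(-6,-10) top-left  bias=+0
  edge (0, 4)→(14, 0): d=(14,-4) top-left  bias=+0
  edge (14, 0)→(6, 14): d=(-8,14) right/bottom  bias=-1
    (5,0)@(11, 1): e=[128,2,34] → █
    (6,0)@(13, 1): e=[148,10,6] → █
    (7,0)@(15, 1): e=[168,18,-22] → ·
    (2,1)@(5, 3): e=[56,6,102] → █
    (3,1)@(7, 3): e=[76,14,74] → █
    (4,1)@(9, 3): e=[96,22,46] → █
    (6,1)@(13, 3): e=[136,38,-10] → ·
    (0,2)@(1, 5): e=[4,18,142] → █
    (1,2)@(3, 5): e=[24,26,114] → █
    (6,2)@(13, 5): e=[124,66,-26] → ·
    (0,3)@(1, 7): e=[-8,46,126] → ·
    (1,3)@(3, 7): e=[12,54,98] → █
    (1,4)@(3, 9): e=[0,82,82] → █  [on edge]
  covered (21 px):
    · · · · · █ █ · · · ·
    · · █ █ █ █ · · · · ·
    █ █ █ █ █ █ · · · · ·
    · █ █ █ █ · · · · · ·
    · █ █ █ · · · · · · ·
    · · █ █ · · · · · · ·
    · · · · · · · · · · ·
    · · · · · · · · · · ·

Final: [2,12,6]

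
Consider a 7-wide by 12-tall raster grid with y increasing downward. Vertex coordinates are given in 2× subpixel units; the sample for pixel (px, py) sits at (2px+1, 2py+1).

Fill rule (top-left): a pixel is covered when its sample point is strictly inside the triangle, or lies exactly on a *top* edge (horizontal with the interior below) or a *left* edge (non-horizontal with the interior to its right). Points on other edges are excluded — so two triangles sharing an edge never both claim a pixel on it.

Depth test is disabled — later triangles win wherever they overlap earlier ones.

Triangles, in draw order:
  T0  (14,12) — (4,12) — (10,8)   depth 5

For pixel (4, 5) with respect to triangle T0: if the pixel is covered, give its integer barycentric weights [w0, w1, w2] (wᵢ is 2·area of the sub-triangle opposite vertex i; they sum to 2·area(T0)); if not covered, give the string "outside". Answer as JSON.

T0:
  2·area = 40
  edge (14, 12)→(4, 12): d=(-10,0) right/bottom  bias=-1
  edge (4, 12)→(10, 8): d=(6,-4) top-left  bias=+0
  edge (10, 8)→(14, 12): d=(4,4) right/bottom  bias=-1
    (1,0)@(3, 1): e=[110,-70,0] → ·  [on edge]
    (2,1)@(5, 3): e=[90,-50,0] → ·  [on edge]
    (3,2)@(7, 5): e=[70,-30,0] → ·  [on edge]
    (4,3)@(9, 7): e=[50,-10,0] → ·  [on edge]
    (4,4)@(9, 9): e=[30,2,8] → #
    (5,4)@(11, 9): e=[30,10,0] → ·  [on edge]
    (3,5)@(7, 11): e=[10,6,24] → #
    (5,5)@(11, 11): e=[10,22,8] → #
    (6,5)@(13, 11): e=[10,30,0] → ·  [on edge]
    (3,6)@(7, 13): e=[-10,18,32] → ·
    (4,6)@(9, 13): e=[-10,26,24] → ·
    (5,6)@(11, 13): e=[-10,34,16] → ·
  covered (4 px):
    · · · · · · ·
    · · · · · · ·
    · · · · · · ·
    · · · · · · ·
    · · · · # · ·
    · · · # # # ·
    · · · · · · ·
    · · · · · · ·
    · · · · · · ·
    · · · · · · ·
    · · · · · · ·
    · · · · · · ·

Final: [14,16,10]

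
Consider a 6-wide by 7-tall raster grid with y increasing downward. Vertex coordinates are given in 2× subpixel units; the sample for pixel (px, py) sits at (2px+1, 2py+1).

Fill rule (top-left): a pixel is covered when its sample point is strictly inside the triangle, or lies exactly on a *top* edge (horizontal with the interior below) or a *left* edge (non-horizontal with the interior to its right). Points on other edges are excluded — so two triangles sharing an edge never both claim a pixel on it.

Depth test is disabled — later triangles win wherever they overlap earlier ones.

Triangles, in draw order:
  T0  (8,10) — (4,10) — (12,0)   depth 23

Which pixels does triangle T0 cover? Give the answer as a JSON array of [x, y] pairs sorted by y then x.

T0:
  2·area = 40
  edge (8, 10)→(4, 10): d=(-4,0) right/bottom  bias=-1
  edge (4, 10)→(12, 0): d=(8,-10) top-left  bias=+0
  edge (12, 0)→(8, 10): d=(-4,10) right/bottom  bias=-1
    (4,2)@(9, 5): e=[20,10,10] → X
    (5,2)@(11, 5): e=[20,30,-10] → .
    (3,3)@(7, 7): e=[12,6,22] → X
    (5,3)@(11, 7): e=[12,46,-18] → .
    (2,4)@(5, 9): e=[4,2,34] → X
    (4,4)@(9, 9): e=[4,42,-6] → .
    (2,5)@(5, 11): e=[-4,18,26] → .
    (3,5)@(7, 11): e=[-4,38,6] → .
  covered (5 px):
    . . . . . .
    . . . . . .
    . . . . X .
    . . . X X .
    . . X X . .
    . . . . . .
    . . . . . .

Answer: [[4,2],[3,3],[4,3],[2,4],[3,4]]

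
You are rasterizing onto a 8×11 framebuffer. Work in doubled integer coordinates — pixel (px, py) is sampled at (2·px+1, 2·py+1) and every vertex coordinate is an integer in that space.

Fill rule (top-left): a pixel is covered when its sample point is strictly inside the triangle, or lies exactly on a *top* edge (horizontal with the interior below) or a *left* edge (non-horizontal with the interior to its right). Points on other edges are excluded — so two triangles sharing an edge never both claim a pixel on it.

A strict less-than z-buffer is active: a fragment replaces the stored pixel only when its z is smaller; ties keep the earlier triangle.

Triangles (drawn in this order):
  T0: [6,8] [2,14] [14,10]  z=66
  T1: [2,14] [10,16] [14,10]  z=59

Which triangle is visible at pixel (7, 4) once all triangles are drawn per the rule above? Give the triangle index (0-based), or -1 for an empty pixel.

T0:
  2·area = 56  (B↔C swapped to make it positive)
  edge (6, 8)→(14, 10): d=(8,2) right/bottom  bias=-1
  edge (14, 10)→(2, 14): d=(-12,4) right/bottom  bias=-1
  edge (2, 14)→(6, 8): d=(4,-6) top-left  bias=+0
    (3,4)@(7, 9): e=[6,40,10] → X
    (4,4)@(9, 9): e=[2,32,22] → X
    (5,4)@(11, 9): e=[-2,24,34] → .
    (2,5)@(5, 11): e=[26,24,6] → X
    (5,5)@(11, 11): e=[14,0,42] → .  [on edge]
    (1,6)@(3, 13): e=[46,8,2] → X
    (2,6)@(5, 13): e=[42,0,14] → .  [on edge]
    (3,6)@(7, 13): e=[38,-8,26] → .
    (4,6)@(9, 13): e=[34,-16,38] → .
    (1,7)@(3, 15): e=[62,-16,10] → .
  covered (6 px):
    . . . . . . . .
    . . . . . . . .
    . . . . . . . .
    . . . . . . . .
    . . . X X . . .
    . . X X X . . .
    . X . . . . . .
    . . . . . . . .
    . . . . . . . .
    . . . . . . . .
    . . . . . . . .
T1:
  2·area = 56  (B↔C swapped to make it positive)
  edge (2, 14)→(14, 10): d=(12,-4) top-left  bias=+0
  edge (14, 10)→(10, 16): d=(-4,6) right/bottom  bias=-1
  edge (10, 16)→(2, 14): d=(-8,-2) top-left  bias=+0
    (5,5)@(11, 11): e=[0,14,42] → X  [on edge]
    (6,5)@(13, 11): e=[8,2,46] → X
    (7,5)@(15, 11): e=[16,-10,50] → .
    (2,6)@(5, 13): e=[0,42,14] → X  [on edge]
    (3,6)@(7, 13): e=[8,30,18] → X
    (4,6)@(9, 13): e=[16,18,22] → X
    (6,6)@(13, 13): e=[32,-6,30] → .
    (2,7)@(5, 15): e=[24,34,-2] → .
    (3,7)@(7, 15): e=[32,22,2] → X
    (5,7)@(11, 15): e=[48,-2,10] → .
    (3,8)@(7, 17): e=[56,14,-14] → .
    (4,8)@(9, 17): e=[64,2,-10] → .
  covered (8 px):
    . . . . . . . .
    . . . . . . . .
    . . . . . . . .
    . . . . . . . .
    . . . . . . . .
    . . . . . X X .
    . . X X X X . .
    . . . X X . . .
    . . . . . . . .
    . . . . . . . .
    . . . . . . . .

Z-buffer (winner per pixel, '.' = empty):
  . . . . . . . .
  . . . . . . . .
  . . . . . . . .
  . . . . . . . .
  . . . 0 0 . . .
  . . 0 0 0 1 1 .
  . 0 1 1 1 1 . .
  . . . 1 1 . . .
  . . . . . . . .
  . . . . . . . .
  . . . . . . . .

Final: -1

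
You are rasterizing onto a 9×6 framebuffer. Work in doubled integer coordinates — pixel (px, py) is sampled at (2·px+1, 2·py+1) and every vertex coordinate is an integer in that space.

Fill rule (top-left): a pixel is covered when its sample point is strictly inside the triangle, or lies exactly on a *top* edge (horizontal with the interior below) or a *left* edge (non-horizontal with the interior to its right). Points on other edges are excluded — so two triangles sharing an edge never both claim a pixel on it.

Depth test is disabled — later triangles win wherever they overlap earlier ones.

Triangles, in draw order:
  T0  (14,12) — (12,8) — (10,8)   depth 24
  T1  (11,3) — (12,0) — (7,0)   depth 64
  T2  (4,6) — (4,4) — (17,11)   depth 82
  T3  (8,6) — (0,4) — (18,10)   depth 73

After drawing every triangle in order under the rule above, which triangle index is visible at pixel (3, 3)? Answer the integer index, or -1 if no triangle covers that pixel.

T0:
  2·area = 8  (B↔C swapped to make it positive)
  edge (14, 12)→(10, 8): d=(-4,-4) top-left  bias=+0
  edge (10, 8)→(12, 8): d=(2,0) top-left  bias=+0
  edge (12, 8)→(14, 12): d=(2,4) right/bottom  bias=-1
    (1,0)@(3, 1): e=[0,-14,22] → ·  [on edge]
    (2,1)@(5, 3): e=[0,-10,18] → ·  [on edge]
    (3,2)@(7, 5): e=[0,-6,14] → ·  [on edge]
    (4,3)@(9, 7): e=[0,-2,10] → ·  [on edge]
    (5,4)@(11, 9): e=[0,2,6] → #  [on edge]
    (6,4)@(13, 9): e=[8,2,-2] → ·
    (5,5)@(11, 11): e=[-8,6,10] → ·
    (6,5)@(13, 11): e=[0,6,2] → #  [on edge]
    (7,5)@(15, 11): e=[8,6,-6] → ·
  covered (2 px):
    · · · · · · · · ·
    · · · · · · · · ·
    · · · · · · · · ·
    · · · · · · · · ·
    · · · · · # · · ·
    · · · · · · # · ·
T1:
  2·area = 15  (B↔C swapped to make it positive)
  edge (11, 3)→(7, 0): d=(-4,-3) top-left  bias=+0
  edge (7, 0)→(12, 0): d=(5,0) top-left  bias=+0
  edge (12, 0)→(11, 3): d=(-1,3) right/bottom  bias=-1
    (4,0)@(9, 1): e=[2,5,8] → #
    (5,0)@(11, 1): e=[8,5,2] → #
    (6,0)@(13, 1): e=[14,5,-4] → ·
    (4,1)@(9, 3): e=[-6,15,6] → ·
    (5,1)@(11, 3): e=[0,15,0] → ·  [on edge]
    (4,4)@(9, 9): e=[-30,45,0] → ·  [on edge]
  covered (2 px):
    · · · · # # · · ·
    · · · · · · · · ·
    · · · · · · · · ·
    · · · · · · · · ·
    · · · · · · · · ·
    · · · · · · · · ·
T2:
  2·area = 26
  edge (4, 6)→(4, 4): d=(0,-2) top-left  bias=+0
  edge (4, 4)→(17, 11): d=(13,7) right/bottom  bias=-1
  edge (17, 11)→(4, 6): d=(-13,-5) top-left  bias=+0
    (2,2)@(5, 5): e=[2,6,18] → #
    (3,2)@(7, 5): e=[6,-8,28] → ·
    (2,3)@(5, 7): e=[2,32,-8] → ·
    (3,3)@(7, 7): e=[6,18,2] → #
    (4,3)@(9, 7): e=[10,4,12] → #
    (5,3)@(11, 7): e=[14,-10,22] → ·
    (3,4)@(7, 9): e=[6,44,-24] → ·
    (4,4)@(9, 9): e=[10,30,-14] → ·
    (6,4)@(13, 9): e=[18,2,6] → #
    (7,4)@(15, 9): e=[22,-12,16] → ·
    (6,5)@(13, 11): e=[18,28,-20] → ·
    (8,5)@(17, 11): e=[26,0,0] → ·  [on edge]
  covered (4 px):
    · · · · · · · · ·
    · · · · · · · · ·
    · · # · · · · · ·
    · · · # # · · · ·
    · · · · · · # · ·
    · · · · · · · · ·
T3:
  2·area = 12  (B↔C swapped to make it positive)
  edge (8, 6)→(18, 10): d=(10,4) right/bottom  bias=-1
  edge (18, 10)→(0, 4): d=(-18,-6) top-left  bias=+0
  edge (0, 4)→(8, 6): d=(8,2) right/bottom  bias=-1
    (1,2)@(3, 5): e=[10,0,2] → #  [on edge]
    (2,2)@(5, 5): e=[2,12,-2] → ·
    (1,3)@(3, 7): e=[30,-36,18] → ·
    (4,3)@(9, 7): e=[6,0,6] → #  [on edge]
    (5,3)@(11, 7): e=[-2,12,2] → ·
    (4,4)@(9, 9): e=[26,-36,22] → ·
    (7,4)@(15, 9): e=[2,0,10] → #  [on edge]
    (8,4)@(17, 9): e=[-6,12,6] → ·
    (7,5)@(15, 11): e=[22,-36,26] → ·
  covered (3 px):
    · · · · · · · · ·
    · · · · · · · · ·
    · # · · · · · · ·
    · · · · # · · · ·
    · · · · · · · # ·
    · · · · · · · · ·

Z-buffer (winner per pixel, '.' = empty):
  . . . . 1 1 . . .
  . . . . . . . . .
  . 3 2 . . . . . .
  . . . 2 3 . . . .
  . . . . . 0 2 3 .
  . . . . . . 0 . .

Final: 2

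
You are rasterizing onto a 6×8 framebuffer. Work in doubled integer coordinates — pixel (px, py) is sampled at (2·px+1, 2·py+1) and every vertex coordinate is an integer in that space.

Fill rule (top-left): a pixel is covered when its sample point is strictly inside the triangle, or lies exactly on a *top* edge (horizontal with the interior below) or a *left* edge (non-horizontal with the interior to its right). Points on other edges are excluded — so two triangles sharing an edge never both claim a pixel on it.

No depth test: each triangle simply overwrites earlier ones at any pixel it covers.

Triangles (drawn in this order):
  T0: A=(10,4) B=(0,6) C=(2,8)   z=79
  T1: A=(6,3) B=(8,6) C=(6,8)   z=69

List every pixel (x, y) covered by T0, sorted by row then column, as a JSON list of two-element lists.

T0:
  2·area = 24  (B↔C swapped to make it positive)
  edge (10, 4)→(2, 8): d=(-8,4) right/bottom  bias=-1
  edge (2, 8)→(0, 6): d=(-2,-2) top-left  bias=+0
  edge (0, 6)→(10, 4): d=(10,-2) top-left  bias=+0
    (2,2)@(5, 5): e=[12,12,0] → X  [on edge]
    (3,2)@(7, 5): e=[4,16,4] → X
    (4,2)@(9, 5): e=[-4,20,8] → .
    (0,3)@(1, 7): e=[12,0,12] → X  [on edge]
    (1,3)@(3, 7): e=[4,4,16] → X
    (2,3)@(5, 7): e=[-4,8,20] → .
    (3,3)@(7, 7): e=[-12,12,24] → .
    (0,4)@(1, 9): e=[-4,-4,32] → .
    (1,4)@(3, 9): e=[-12,0,36] → .  [on edge]
    (2,5)@(5, 11): e=[-36,0,60] → .  [on edge]
    (3,6)@(7, 13): e=[-60,0,84] → .  [on edge]
    (4,7)@(9, 15): e=[-84,0,108] → .  [on edge]
  covered (4 px):
    . . . . . .
    . . . . . .
    . . X X . .
    X X . . . .
    . . . . . .
    . . . . . .
    . . . . . .
    . . . . . .
T1:
  2·area = 10
  edge (6, 3)→(8, 6): d=(2,3) right/bottom  bias=-1
  edge (8, 6)→(6, 8): d=(-2,2) right/bottom  bias=-1
  edge (6, 8)→(6, 3): d=(0,-5) top-left  bias=+0
    (5,1)@(11, 3): e=[-15,0,25] → .  [on edge]
    (3,2)@(7, 5): e=[1,4,5] → X
    (4,2)@(9, 5): e=[-5,0,15] → .  [on edge]
    (3,3)@(7, 7): e=[5,0,5] → .  [on edge]
    (2,4)@(5, 9): e=[15,0,-5] → .  [on edge]
    (1,5)@(3, 11): e=[25,0,-15] → .  [on edge]
    (0,6)@(1, 13): e=[35,0,-25] → .  [on edge]
  covered (1 px):
    . . . . . .
    . . . . . .
    . . . X . .
    . . . . . .
    . . . . . .
    . . . . . .
    . . . . . .
    . . . . . .

Result: [[2,2],[3,2],[0,3],[1,3]]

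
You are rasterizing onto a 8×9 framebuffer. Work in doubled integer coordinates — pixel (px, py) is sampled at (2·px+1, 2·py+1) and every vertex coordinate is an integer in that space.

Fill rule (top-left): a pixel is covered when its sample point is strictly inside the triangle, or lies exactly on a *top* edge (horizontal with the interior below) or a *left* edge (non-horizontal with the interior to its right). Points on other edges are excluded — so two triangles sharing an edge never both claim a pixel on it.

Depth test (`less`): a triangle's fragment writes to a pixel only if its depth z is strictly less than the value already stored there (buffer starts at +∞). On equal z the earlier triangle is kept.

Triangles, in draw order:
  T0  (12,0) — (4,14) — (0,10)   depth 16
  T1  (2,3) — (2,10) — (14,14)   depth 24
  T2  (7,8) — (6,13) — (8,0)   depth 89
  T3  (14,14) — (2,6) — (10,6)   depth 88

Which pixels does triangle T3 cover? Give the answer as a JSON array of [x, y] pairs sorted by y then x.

T0:
  2·area = 88
  edge (12, 0)→(4, 14): d=(-8,14) right/bottom  bias=-1
  edge (4, 14)→(0, 10): d=(-4,-4) top-left  bias=+0
  edge (0, 10)→(12, 0): d=(12,-10) top-left  bias=+0
    (5,0)@(11, 1): e=[6,80,2] → X
    (6,0)@(13, 1): e=[-22,88,22] → .
    (4,1)@(9, 3): e=[18,64,6] → X
    (5,1)@(11, 3): e=[-10,72,26] → .
    (3,2)@(7, 5): e=[30,48,10] → X
    (5,2)@(11, 5): e=[-26,64,50] → .
    (2,3)@(5, 7): e=[42,32,14] → X
    (4,3)@(9, 7): e=[-14,48,54] → .
    (1,4)@(3, 9): e=[54,16,18] → X
    (3,4)@(7, 9): e=[-2,32,58] → .
    (0,5)@(1, 11): e=[66,0,22] → X  [on edge]
    (3,5)@(7, 11): e=[-18,24,82] → .
    (1,6)@(3, 13): e=[22,0,66] → X  [on edge]
    (2,7)@(5, 15): e=[-22,0,110] → .  [on edge]
    (3,8)@(7, 17): e=[-66,0,154] → .  [on edge]
  covered (12 px):
    . . . . . X . .
    . . . . X . . .
    . . . X X . . .
    . . X X . . . .
    . X X . . . . .
    X X X . . . . .
    . X . . . . . .
    . . . . . . . .
    . . . . . . . .
T1:
  2·area = 84  (B↔C swapped to make it positive)
  edge (2, 3)→(14, 14): d=(12,11) right/bottom  bias=-1
  edge (14, 14)→(2, 10): d=(-12,-4) top-left  bias=+0
  edge (2, 10)→(2, 3): d=(0,-7) top-left  bias=+0
    (1,2)@(3, 5): e=[13,64,7] → X
    (2,2)@(5, 5): e=[-9,72,21] → .
    (1,3)@(3, 7): e=[37,40,7] → X
    (2,3)@(5, 7): e=[15,48,21] → X
    (3,3)@(7, 7): e=[-7,56,35] → .
    (1,4)@(3, 9): e=[61,16,7] → X
    (3,4)@(7, 9): e=[17,32,35] → X
    (4,4)@(9, 9): e=[-5,40,49] → .
    (1,5)@(3, 11): e=[85,-8,7] → .
    (2,5)@(5, 11): e=[63,0,21] → X  [on edge]
    (4,5)@(9, 11): e=[19,16,49] → X
    (5,5)@(11, 11): e=[-3,24,63] → .
    (5,6)@(11, 13): e=[21,0,63] → X  [on edge]
  covered (10 px):
    . . . . . . . .
    . . . . . . . .
    . X . . . . . .
    . X X . . . . .
    . X X X . . . .
    . . X X X . . .
    . . . . . X . .
    . . . . . . . .
    . . . . . . . .
T2:
  2·area = 3
  edge (7, 8)→(6, 13): d=(-1,5) right/bottom  bias=-1
  edge (6, 13)→(8, 0): d=(2,-13) top-left  bias=+0
  edge (8, 0)→(7, 8): d=(-1,8) right/bottom  bias=-1
    (3,3)@(7, 7): e=[1,1,1] → X
    (4,3)@(9, 7): e=[-9,27,-15] → .
    (3,4)@(7, 9): e=[-1,5,-1] → .
  covered (1 px):
    . . . . . . . .
    . . . . . . . .
    . . . . . . . .
    . . . X . . . .
    . . . . . . . .
    . . . . . . . .
    . . . . . . . .
    . . . . . . . .
    . . . . . . . .
T3:
  2·area = 64
  edge (14, 14)→(2, 6): d=(-12,-8) top-left  bias=+0
  edge (2, 6)→(10, 6): d=(8,0) top-left  bias=+0
  edge (10, 6)→(14, 14): d=(4,8) right/bottom  bias=-1
    (2,3)@(5, 7): e=[12,8,44] → X
    (3,3)@(7, 7): e=[28,8,28] → X
    (4,3)@(9, 7): e=[44,8,12] → X
    (5,3)@(11, 7): e=[60,8,-4] → .
    (2,4)@(5, 9): e=[-12,24,52] → .
    (3,4)@(7, 9): e=[4,24,36] → X
    (5,4)@(11, 9): e=[36,24,4] → X
    (6,4)@(13, 9): e=[52,24,-12] → .
    (3,5)@(7, 11): e=[-20,40,44] → .
    (4,5)@(9, 11): e=[-4,40,28] → .
    (5,5)@(11, 11): e=[12,40,12] → X
    (6,5)@(13, 11): e=[28,40,-4] → .
  covered (8 px):
    . . . . . . . .
    . . . . . . . .
    . . . . . . . .
    . . X X X . . .
    . . . X X X . .
    . . . . . X . .
    . . . . . . X .
    . . . . . . . .
    . . . . . . . .

Result: [[2,3],[3,3],[4,3],[3,4],[4,4],[5,4],[5,5],[6,6]]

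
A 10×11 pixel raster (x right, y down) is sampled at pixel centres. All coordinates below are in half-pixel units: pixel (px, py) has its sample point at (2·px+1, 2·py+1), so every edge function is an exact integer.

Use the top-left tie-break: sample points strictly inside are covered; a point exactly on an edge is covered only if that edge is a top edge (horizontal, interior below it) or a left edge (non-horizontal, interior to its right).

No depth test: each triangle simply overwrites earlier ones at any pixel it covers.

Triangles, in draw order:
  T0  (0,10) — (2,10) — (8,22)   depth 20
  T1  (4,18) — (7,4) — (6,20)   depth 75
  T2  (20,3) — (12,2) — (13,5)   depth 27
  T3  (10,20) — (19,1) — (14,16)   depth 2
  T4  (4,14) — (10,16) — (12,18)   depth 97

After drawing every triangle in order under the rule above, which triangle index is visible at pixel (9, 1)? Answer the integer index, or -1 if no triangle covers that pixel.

T0:
  2·area = 24
  edge (0, 10)→(2, 10): d=(2,0) top-left  bias=+0
  edge (2, 10)→(8, 22): d=(6,12) right/bottom  bias=-1
  edge (8, 22)→(0, 10): d=(-8,-12) top-left  bias=+0
    (0,5)@(1, 11): e=[2,18,4] → #
    (1,5)@(3, 11): e=[2,-6,28] → ·
    (0,6)@(1, 13): e=[6,30,-12] → ·
    (1,6)@(3, 13): e=[6,6,12] → #
    (2,6)@(5, 13): e=[6,-18,36] → ·
    (1,7)@(3, 15): e=[10,18,-4] → ·
    (2,8)@(5, 17): e=[14,6,4] → #
    (3,8)@(7, 17): e=[14,-18,28] → ·
    (2,9)@(5, 19): e=[18,18,-12] → ·
  covered (3 px):
    · · · · · · · · · ·
    · · · · · · · · · ·
    · · · · · · · · · ·
    · · · · · · · · · ·
    · · · · · · · · · ·
    # · · · · · · · · ·
    · # · · · · · · · ·
    · · · · · · · · · ·
    · · # · · · · · · ·
    · · · · · · · · · ·
    · · · · · · · · · ·
T1:
  2·area = 34
  edge (4, 18)→(7, 4): d=(3,-14) top-left  bias=+0
  edge (7, 4)→(6, 20): d=(-1,16) right/bottom  bias=-1
  edge (6, 20)→(4, 18): d=(-2,-2) top-left  bias=+0
    (0,7)@(1, 15): e=[-51,85,0] → ·  [on edge]
    (2,7)@(5, 15): e=[5,21,8] → #
    (3,7)@(7, 15): e=[33,-11,12] → ·
    (1,8)@(3, 17): e=[-17,51,0] → ·  [on edge]
    (2,8)@(5, 17): e=[11,19,4] → #
    (3,8)@(7, 17): e=[39,-13,8] → ·
    (2,9)@(5, 19): e=[17,17,0] → #  [on edge]
    (3,9)@(7, 19): e=[45,-15,4] → ·
    (2,10)@(5, 21): e=[23,15,-4] → ·
    (3,10)@(7, 21): e=[51,-17,0] → ·  [on edge]
  covered (3 px):
    · · · · · · · · · ·
    · · · · · · · · · ·
    · · · · · · · · · ·
    · · · · · · · · · ·
    · · · · · · · · · ·
    · · · · · · · · · ·
    · · · · · · · · · ·
    · · # · · · · · · ·
    · · # · · · · · · ·
    · · # · · · · · · ·
    · · · · · · · · · ·
T2:
  2·area = 23  (B↔C swapped to make it positive)
  edge (20, 3)→(13, 5): d=(-7,2) right/bottom  bias=-1
  edge (13, 5)→(12, 2): d=(-1,-3) top-left  bias=+0
  edge (12, 2)→(20, 3): d=(8,1) right/bottom  bias=-1
    (6,1)@(13, 3): e=[14,2,7] → #
    (7,1)@(15, 3): e=[10,8,5] → #
    (8,1)@(17, 3): e=[6,14,3] → #
    (9,1)@(19, 3): e=[2,20,1] → #
    (6,2)@(13, 5): e=[0,0,23] → ·  [on edge]
    (7,2)@(15, 5): e=[-4,6,21] → ·
    (8,2)@(17, 5): e=[-8,12,19] → ·
    (9,2)@(19, 5): e=[-12,18,17] → ·
    (7,5)@(15, 11): e=[-46,0,69] → ·  [on edge]
    (8,8)@(17, 17): e=[-92,0,115] → ·  [on edge]
  covered (4 px):
    · · · · · · · · · ·
    · · · · · · # # # #
    · · · · · · · · · ·
    · · · · · · · · · ·
    · · · · · · · · · ·
    · · · · · · · · · ·
    · · · · · · · · · ·
    · · · · · · · · · ·
    · · · · · · · · · ·
    · · · · · · · · · ·
    · · · · · · · · · ·
T3:
  2·area = 40
  edge (10, 20)→(19, 1): d=(9,-19) top-left  bias=+0
  edge (19, 1)→(14, 16): d=(-5,15) right/bottom  bias=-1
  edge (14, 16)→(10, 20): d=(-4,4) right/bottom  bias=-1
    (9,0)@(19, 1): e=[0,0,40] → ·  [on edge]
    (8,3)@(17, 7): e=[16,0,24] → ·  [on edge]
    (7,5)@(15, 11): e=[14,10,16] → #
    (8,5)@(17, 11): e=[52,-20,8] → ·
    (9,5)@(19, 11): e=[90,-50,0] → ·  [on edge]
    (7,6)@(15, 13): e=[32,0,8] → ·  [on edge]
    (8,6)@(17, 13): e=[70,-30,0] → ·  [on edge]
    (6,7)@(13, 15): e=[12,20,8] → #
    (7,7)@(15, 15): e=[50,-10,0] → ·  [on edge]
    (6,8)@(13, 17): e=[30,10,0] → ·  [on edge]
    (5,9)@(11, 19): e=[10,30,0] → ·  [on edge]
    (6,9)@(13, 19): e=[48,0,-8] → ·  [on edge]
    (4,10)@(9, 21): e=[-10,50,0] → ·  [on edge]
  covered (2 px):
    · · · · · · · · · ·
    · · · · · · · · · ·
    · · · · · · · · · ·
    · · · · · · · · · ·
    · · · · · · · · · ·
    · · · · · · · # · ·
    · · · · · · · · · ·
    · · · · · · # · · ·
    · · · · · · · · · ·
    · · · · · · · · · ·
    · · · · · · · · · ·
T4:
  2·area = 8
  edge (4, 14)→(10, 16): d=(6,2) right/bottom  bias=-1
  edge (10, 16)→(12, 18): d=(2,2) right/bottom  bias=-1
  edge (12, 18)→(4, 14): d=(-8,-4) top-left  bias=+0
    (0,3)@(1, 7): e=[-36,0,44] → ·  [on edge]
    (1,4)@(3, 9): e=[-28,0,36] → ·  [on edge]
    (2,5)@(5, 11): e=[-20,0,28] → ·  [on edge]
    (0,6)@(1, 13): e=[0,12,-4] → ·  [on edge]
    (3,6)@(7, 13): e=[-12,0,20] → ·  [on edge]
    (3,7)@(7, 15): e=[0,4,4] → ·  [on edge]
    (4,7)@(9, 15): e=[-4,0,12] → ·  [on edge]
    (5,8)@(11, 17): e=[4,0,4] → ·  [on edge]
    (6,8)@(13, 17): e=[0,-4,12] → ·  [on edge]
    (6,9)@(13, 19): e=[12,0,-4] → ·  [on edge]
    (9,9)@(19, 19): e=[0,-12,20] → ·  [on edge]
    (7,10)@(15, 21): e=[20,0,-12] → ·  [on edge]
  covered (0 px):
    · · · · · · · · · ·
    · · · · · · · · · ·
    · · · · · · · · · ·
    · · · · · · · · · ·
    · · · · · · · · · ·
    · · · · · · · · · ·
    · · · · · · · · · ·
    · · · · · · · · · ·
    · · · · · · · · · ·
    · · · · · · · · · ·
    · · · · · · · · · ·

Z-buffer (winner per pixel, '.' = empty):
  . . . . . . . . . .
  . . . . . . 2 2 2 2
  . . . . . . . . . .
  . . . . . . . . . .
  . . . . . . . . . .
  0 . . . . . . 3 . .
  . 0 . . . . . . . .
  . . 1 . . . 3 . . .
  . . 1 . . . . . . .
  . . 1 . . . . . . .
  . . . . . . . . . .

Final: 2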